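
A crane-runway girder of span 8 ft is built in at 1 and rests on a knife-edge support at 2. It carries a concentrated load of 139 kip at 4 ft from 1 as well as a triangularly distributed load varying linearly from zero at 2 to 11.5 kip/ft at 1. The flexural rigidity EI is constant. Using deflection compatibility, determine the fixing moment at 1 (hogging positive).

M_1 = 257.6 kip·ft

Take the reaction at 2 as the redundant and release it; the primary structure is a cantilever fixed at 1.
Primary-structure tip deflection at 2 by superposition:
  point load 139 at a = 4: Pa²(3L − a)/(6EI) = 7413/EI
  triangular load, peak 11.5 at the fixed end: w₀L⁴/(30EI) = 1570/EI
  δ_0 = 8983/EI
Flexibility coefficient — unit upward force at 2: δ_{22} = L³/(3EI) = 170.7/EI.
Compatibility at 2: δ_0 − R_2·δ_{22} = 0, so R_2 = 8983/170.7 = 52.64 kip.
Moment equilibrium about 1: M_1 = Σ(load moments about 1) − R_2·L = 678.7 − 52.64×8 = 257.6 kip·ft.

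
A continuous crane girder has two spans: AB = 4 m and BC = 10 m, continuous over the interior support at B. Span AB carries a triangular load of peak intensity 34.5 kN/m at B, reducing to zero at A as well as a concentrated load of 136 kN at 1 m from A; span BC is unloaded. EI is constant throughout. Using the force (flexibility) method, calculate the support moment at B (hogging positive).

M_B = 28.73 kN·m

Take M_B as the redundant. Released structure: two simple spans AB and BC with a hinge at B.
End slopes at the hinge B, treating each span as simply supported:
  span AB: triangular load, peak 34.5: w₀L³/(45EI) = 49.07/EI
  span AB: point load 136 at a = 1: Pab(L + a)/(6LEI) = 85/EI
  relative rotation θ_0 = (134.1 + 0)/EI = 134.1/EI
A unit hogging moment at B produces rotation L₁/(3EI) + L₂/(3EI) = 4.667/EI.
Compatibility: M_B·(L₁+L₂)/(3EI) = θ_0, giving M_B = 28.73 kN·m (hogging).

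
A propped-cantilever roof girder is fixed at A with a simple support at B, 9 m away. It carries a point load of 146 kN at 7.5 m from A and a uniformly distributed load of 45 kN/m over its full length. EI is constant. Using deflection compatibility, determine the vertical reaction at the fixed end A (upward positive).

Take the reaction at B as the redundant and release it; the primary structure is a cantilever fixed at A.
Free-end deflection of the primary structure under the applied loading (downward +):
  point load 146 at a = 7.5: Pa²(3L − a)/(6EI) = 26691/EI
  UDL 45: wL⁴/(8EI) = 36906/EI
  δ_0 = 63596/EI
Tip deflection under a unit load at B: L³/(3EI) = 243/EI.
The prop prevents deflection at B: R_B = δ_0/δ_{BB} = 63596/243 = 261.7 kN.
Vertical equilibrium: R_A = ΣP − R_B = 551 − 261.7 = 289.3 kN.

R_A = 289.3 kN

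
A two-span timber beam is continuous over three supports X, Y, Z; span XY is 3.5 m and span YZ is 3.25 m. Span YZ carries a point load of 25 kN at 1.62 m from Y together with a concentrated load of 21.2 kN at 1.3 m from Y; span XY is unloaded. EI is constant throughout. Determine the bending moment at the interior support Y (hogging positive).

M_Y = 13.71 kN·m

Take M_Y as the redundant. Released structure: two simple spans XY and YZ with a hinge at Y.
Rotations at Y on the released spans (each span's end-slope, ×1/EI):
  span YZ: point load 25 at a = 1.62: Pab(L + b)/(6LEI) = 16.52/EI
  span YZ: point load 21.2 at a = 1.3: Pab(L + b)/(6LEI) = 14.33/EI
  relative rotation θ_0 = (0 + 30.85)/EI = 30.85/EI
A unit hogging moment at Y produces rotation L₁/(3EI) + L₂/(3EI) = 2.25/EI.
Compatibility: M_Y·(L₁+L₂)/(3EI) = θ_0, giving M_Y = 13.71 kN·m (hogging).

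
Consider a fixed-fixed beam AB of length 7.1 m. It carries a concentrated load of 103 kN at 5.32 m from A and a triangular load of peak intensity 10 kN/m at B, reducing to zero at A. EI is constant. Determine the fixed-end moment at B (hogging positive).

Release both end moments; the primary structure is a simply-supported span AB with redundants M_A and M_B.
Simple-span end rotations at A and B under the given loads:
  at A: point load 103 at a = 5.32: Pab(L + b)/(6LEI) = 203.3/EI
  at B: point load 103 at a = 5.32: Pab(L + a)/(6LEI) = 284.4/EI
  at A: triangular load, peak 10: 7w₀L³/(360EI) = 69.59/EI
  at B: triangular load, peak 10: w₀L³/(45EI) = 79.54/EI
  θ_A0 = 272.9/EI,  θ_B0 = 363.9/EI
Flexibility coefficients: a unit moment at one end gives L/(3EI) there and L/(6EI) at the far end, so f₁₁ = f₂₂ = 2.367/EI and f₁₂ = f₂₁ = 1.183/EI.
Compatibility — zero rotation at each built-in end:
  2.367 M_A + 1.183 M_B = 272.9
  1.183 M_A + 2.367 M_B = 363.9
Solving the pair gives M_A = 51.24 kN·m and M_B = 128.1 kN·m (hogging).

M_B = 128.1 kN·m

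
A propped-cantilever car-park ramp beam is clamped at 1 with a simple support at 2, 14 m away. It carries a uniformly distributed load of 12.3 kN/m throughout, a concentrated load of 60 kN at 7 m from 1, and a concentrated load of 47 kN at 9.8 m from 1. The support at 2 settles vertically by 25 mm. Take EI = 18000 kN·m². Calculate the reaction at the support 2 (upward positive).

R_2 = 109.3 kN

Remove the prop at 2; the released (primary) structure is a cantilever built in at 1.
Downward deflection at the released point 2 due to the loads:
  UDL 12.3: wL⁴/(8EI) = 59065/EI
  point load 60 at a = 7: Pa²(3L − a)/(6EI) = 17150/EI
  point load 47 at a = 9.8: Pa²(3L − a)/(6EI) = 24224/EI
  δ_0 = 100439/EI
Flexibility coefficient — unit upward force at 2: δ_{22} = L³/(3EI) = 914.7/EI.
With EI = 18000 kN·m²: δ_0 = 5.5799 m and δ_{22} = 0.050815 m/kN.
Compatibility — the beam at 2 must follow the support down by 0.025 m: δ_0 − R_2·δ_{22} = 0.025, so R_2 = (5.5799 − 0.025)/0.050815 = 109.3 kN.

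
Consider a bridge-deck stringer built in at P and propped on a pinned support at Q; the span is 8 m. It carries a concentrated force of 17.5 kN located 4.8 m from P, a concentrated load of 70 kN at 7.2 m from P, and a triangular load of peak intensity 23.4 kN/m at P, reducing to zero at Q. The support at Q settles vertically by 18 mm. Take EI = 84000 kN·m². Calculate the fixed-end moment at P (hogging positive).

Remove the prop at Q; the released (primary) structure is a cantilever built in at P.
Deflection at Q on the released cantilever, summing each load's contribution:
  point load 17.5 at a = 4.8: Pa²(3L − a)/(6EI) = 1290/EI
  point load 70 at a = 7.2: Pa²(3L − a)/(6EI) = 10161/EI
  triangular load, peak 23.4 at the fixed end: w₀L⁴/(30EI) = 3195/EI
  δ_0 = 14646/EI
Tip deflection under a unit load at Q: L³/(3EI) = 170.7/EI.
With EI = 84000 kN·m²: δ_0 = 0.17435 m and δ_{QQ} = 0.002032 m/kN.
Compatibility — the beam at Q must follow the support down by 0.018 m: δ_0 − R_Q·δ_{QQ} = 0.018, so R_Q = (0.17435 − 0.018)/0.002032 = 76.96 kN.
Moment equilibrium about P: M_P = Σ(load moments about P) − R_Q·L = 837.6 − 76.96×8 = 222 kN·m.

M_P = 222 kN·m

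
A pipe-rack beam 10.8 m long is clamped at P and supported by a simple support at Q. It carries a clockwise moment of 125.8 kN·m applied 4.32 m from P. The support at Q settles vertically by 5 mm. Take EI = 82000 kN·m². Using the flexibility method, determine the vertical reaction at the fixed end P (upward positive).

Take the reaction at Q as the redundant and release it; the primary structure is a cantilever fixed at P.
Downward deflection at the released point Q due to the loads:
  clockwise couple 125.8 at a = 4.32: M₀a(2L − a)/(2EI) = 4695/EI
Flexibility coefficient — unit upward force at Q: δ_{QQ} = L³/(3EI) = 419.9/EI.
With EI = 82000 kN·m²: δ_0 = 0.057262 m and δ_{QQ} = 0.005121 m/kN.
Compatibility — the beam at Q must follow the support down by 0.005 m: δ_0 − R_Q·δ_{QQ} = 0.005, so R_Q = (0.057262 − 0.005)/0.005121 = 10.21 kN.
Vertical equilibrium: R_P = ΣP − R_Q = 0 − 10.21 = -10.21 kN.

R_P = -10.21 kN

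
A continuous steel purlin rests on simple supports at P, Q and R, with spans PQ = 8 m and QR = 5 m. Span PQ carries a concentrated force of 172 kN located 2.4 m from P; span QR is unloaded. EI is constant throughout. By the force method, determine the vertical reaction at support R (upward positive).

R_R = -23.12 kN

Release continuity at Q by inserting a hinge; the redundant is the internal moment M_Q. The primary structure is two simply-supported spans PQ and QR.
Discontinuity in slope at Q on the released structure — sum the simple-span end rotations:
  span PQ: point load 172 at a = 2.4: Pab(L + a)/(6LEI) = 500.9/EI
  relative rotation θ_0 = (500.9 + 0)/EI = 500.9/EI
A unit hogging moment at Q produces rotation L₁/(3EI) + L₂/(3EI) = 4.333/EI.
Slope continuity at Q: θ_0 = M_Q·4.333/EI, so M_Q = 500.9/4.333 = 115.6 kN·m (hogging).
Span QR, ΣM about R: R_Q^{QR}·5 = 0 + 115.6, so R_Q^{QR} = 23.12 kN and R_R = 0 − 23.12 = -23.12 kN.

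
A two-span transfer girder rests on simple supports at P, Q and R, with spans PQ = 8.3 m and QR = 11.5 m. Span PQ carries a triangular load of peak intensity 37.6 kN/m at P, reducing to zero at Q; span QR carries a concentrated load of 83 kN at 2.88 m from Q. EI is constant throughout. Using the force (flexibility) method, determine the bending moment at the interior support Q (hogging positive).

M_Q = 154.4 kN·m

Take M_Q as the redundant. Released structure: two simple spans PQ and QR with a hinge at Q.
Discontinuity in slope at Q on the released structure — sum the simple-span end rotations:
  span PQ: triangular load, peak 37.6: 7w₀L³/(360EI) = 418/EI
  span QR: point load 83 at a = 2.88: Pab(L + b)/(6LEI) = 600.8/EI
  relative rotation θ_0 = (418 + 600.8)/EI = 1019/EI
A unit hogging moment at Q produces rotation L₁/(3EI) + L₂/(3EI) = 6.6/EI.
Compatibility: M_Q·(L₁+L₂)/(3EI) = θ_0, giving M_Q = 154.4 kN·m (hogging).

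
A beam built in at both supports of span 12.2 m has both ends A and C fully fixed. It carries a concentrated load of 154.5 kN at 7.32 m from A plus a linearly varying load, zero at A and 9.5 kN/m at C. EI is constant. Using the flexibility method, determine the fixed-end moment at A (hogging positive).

M_A = 228.1 kN·m

Take the two fixed-end moments M_A, M_C as redundants; the released structure is the simple span AC.
On the primary (simply-supported) span, the end slopes from the loading are:
  at A: point load 154.5 at a = 7.32: Pab(L + b)/(6LEI) = 1288/EI
  at C: point load 154.5 at a = 7.32: Pab(L + a)/(6LEI) = 1472/EI
  at A: triangular load, peak 9.5: 7w₀L³/(360EI) = 335.4/EI
  at C: triangular load, peak 9.5: w₀L³/(45EI) = 383.3/EI
  θ_A0 = 1623/EI,  θ_C0 = 1855/EI
Flexibility coefficients: a unit moment at one end gives L/(3EI) there and L/(6EI) at the far end, so f₁₁ = f₂₂ = 4.067/EI and f₁₂ = f₂₁ = 2.033/EI.
Compatibility — zero rotation at each built-in end:
  4.067 M_A + 2.033 M_C = 1623
  2.033 M_A + 4.067 M_C = 1855
Solving the pair gives M_A = 228.1 kN·m and M_C = 342.1 kN·m (hogging).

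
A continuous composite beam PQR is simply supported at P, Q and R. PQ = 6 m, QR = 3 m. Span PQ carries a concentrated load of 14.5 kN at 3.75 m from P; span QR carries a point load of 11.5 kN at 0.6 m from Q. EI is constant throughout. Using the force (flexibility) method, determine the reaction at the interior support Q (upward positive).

Release continuity at Q by inserting a hinge; the redundant is the internal moment M_Q. The primary structure is two simply-supported spans PQ and QR.
End slopes at the hinge Q, treating each span as simply supported:
  span PQ: point load 14.5 at a = 3.75: Pab(L + a)/(6LEI) = 33.13/EI
  span QR: point load 11.5 at a = 0.6: Pab(L + b)/(6LEI) = 4.968/EI
  relative rotation θ_0 = (33.13 + 4.968)/EI = 38.1/EI
A unit hogging moment at Q produces rotation L₁/(3EI) + L₂/(3EI) = 3/EI.
Compatibility: M_Q·(L₁+L₂)/(3EI) = θ_0, giving M_Q = 12.7 kN·m (hogging).
Span PQ, ΣM about P with M_Q applied at Q: R_Q^{PQ}·6 = 54.38 + 12.7, so R_Q^{PQ} = 11.18 kN and R_P = 14.5 − 11.18 = 3.321 kN.
Span QR, ΣM about R: R_Q^{QR}·3 = 27.6 + 12.7, so R_Q^{QR} = 13.43 kN and R_R = 11.5 − 13.43 = -1.934 kN.
R_Q = 11.18 + 13.43 = 24.61 kN.

R_Q = 24.61 kN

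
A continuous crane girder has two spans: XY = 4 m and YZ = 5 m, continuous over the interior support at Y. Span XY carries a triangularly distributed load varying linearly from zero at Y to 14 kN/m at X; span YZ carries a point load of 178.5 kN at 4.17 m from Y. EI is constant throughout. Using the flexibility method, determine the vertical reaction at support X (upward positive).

Insert a hinge at Y; M_Y is the redundant, and each span becomes simply supported.
Rotations at Y on the released spans (each span's end-slope, ×1/EI):
  span XY: triangular load, peak 14: 7w₀L³/(360EI) = 17.42/EI
  span YZ: point load 178.5 at a = 4.17: Pab(L + b)/(6LEI) = 120.1/EI
  relative rotation θ_0 = (17.42 + 120.1)/EI = 137.5/EI
A unit hogging moment at Y produces rotation L₁/(3EI) + L₂/(3EI) = 3/EI.
Compatibility: M_Y·(L₁+L₂)/(3EI) = θ_0, giving M_Y = 45.83 kN·m (hogging).
Span XY, ΣM about X with M_Y applied at Y: R_Y^{XY}·4 = 37.33 + 45.83, so R_Y^{XY} = 20.79 kN and R_X = 28 − 20.79 = 7.21 kN.

R_X = 7.21 kN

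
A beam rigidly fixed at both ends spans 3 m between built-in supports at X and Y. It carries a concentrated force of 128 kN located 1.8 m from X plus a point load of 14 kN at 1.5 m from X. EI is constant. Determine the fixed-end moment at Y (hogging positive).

M_Y = 60.55 kN·m

Release both end moments; the primary structure is a simply-supported span XY with redundants M_X and M_Y.
End rotations of the released simple span under the applied load (×1/EI):
  at X: point load 128 at a = 1.8: Pab(L + b)/(6LEI) = 64.51/EI
  at Y: point load 128 at a = 1.8: Pab(L + a)/(6LEI) = 73.73/EI
  at X: point load 14 at a = 1.5: Pab(L + b)/(6LEI) = 7.875/EI
  at Y: point load 14 at a = 1.5: Pab(L + a)/(6LEI) = 7.875/EI
  θ_X0 = 72.39/EI,  θ_Y0 = 81.6/EI
Flexibility coefficients: a unit moment at one end gives L/(3EI) there and L/(6EI) at the far end, so f₁₁ = f₂₂ = 1/EI and f₁₂ = f₂₁ = 0.5/EI.
Compatibility — zero rotation at each built-in end:
  1 M_X + 0.5 M_Y = 72.39
  0.5 M_X + 1 M_Y = 81.6
Solving the pair gives M_X = 42.11 kN·m and M_Y = 60.55 kN·m (hogging).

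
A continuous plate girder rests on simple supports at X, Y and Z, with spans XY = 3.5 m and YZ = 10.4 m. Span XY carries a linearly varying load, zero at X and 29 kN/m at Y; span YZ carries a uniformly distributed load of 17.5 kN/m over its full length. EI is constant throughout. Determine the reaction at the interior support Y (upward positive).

Release continuity at Y by inserting a hinge; the redundant is the internal moment M_Y. The primary structure is two simply-supported spans XY and YZ.
End slopes at the hinge Y, treating each span as simply supported:
  span XY: triangular load, peak 29: w₀L³/(45EI) = 27.63/EI
  span YZ: UDL 17.5: wL³/(24EI) = 820.2/EI
  relative rotation θ_0 = (27.63 + 820.2)/EI = 847.8/EI
A unit hogging moment at Y produces rotation L₁/(3EI) + L₂/(3EI) = 4.633/EI.
Compatibility: M_Y·(L₁+L₂)/(3EI) = θ_0, giving M_Y = 183 kN·m (hogging).
Span XY, ΣM about X with M_Y applied at Y: R_Y^{XY}·3.5 = 118.4 + 183, so R_Y^{XY} = 86.12 kN and R_X = 50.75 − 86.12 = -35.37 kN.
Span YZ, ΣM about Z: R_Y^{YZ}·10.4 = 946.4 + 183, so R_Y^{YZ} = 108.6 kN and R_Z = 182 − 108.6 = 73.41 kN.
R_Y = 86.12 + 108.6 = 194.7 kN.

R_Y = 194.7 kN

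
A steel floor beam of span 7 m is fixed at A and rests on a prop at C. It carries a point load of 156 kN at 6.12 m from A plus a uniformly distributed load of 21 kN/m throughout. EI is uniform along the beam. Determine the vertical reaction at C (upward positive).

Choose R_C as the redundant. The primary structure is the cantilever fixed at A.
Primary-structure tip deflection at C by superposition:
  point load 156 at a = 6.12: Pa²(3L − a)/(6EI) = 14490/EI
  UDL 21: wL⁴/(8EI) = 6303/EI
  δ_0 = 20793/EI
Flexibility coefficient — unit upward force at C: δ_{CC} = L³/(3EI) = 114.3/EI.
The prop prevents deflection at C: R_C = δ_0/δ_{CC} = 20793/114.3 = 181.9 kN.

R_C = 181.9 kN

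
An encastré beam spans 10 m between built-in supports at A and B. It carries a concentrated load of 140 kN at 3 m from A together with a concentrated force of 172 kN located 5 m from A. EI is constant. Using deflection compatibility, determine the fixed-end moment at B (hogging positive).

Release both end moments; the primary structure is a simply-supported span AB with redundants M_A and M_B.
Simple-span end rotations at A and B under the given loads:
  at A: point load 140 at a = 3: Pab(L + b)/(6LEI) = 833/EI
  at B: point load 140 at a = 3: Pab(L + a)/(6LEI) = 637/EI
  at A: point load 172 at a = 5: Pab(L + b)/(6LEI) = 1075/EI
  at B: point load 172 at a = 5: Pab(L + a)/(6LEI) = 1075/EI
  θ_A0 = 1908/EI,  θ_B0 = 1712/EI
Flexibility coefficients: a unit moment at one end gives L/(3EI) there and L/(6EI) at the far end, so f₁₁ = f₂₂ = 3.333/EI and f₁₂ = f₂₁ = 1.667/EI.
Compatibility — zero rotation at each built-in end:
  3.333 M_A + 1.667 M_B = 1908
  1.667 M_A + 3.333 M_B = 1712
Solving the pair gives M_A = 420.8 kN·m and M_B = 303.2 kN·m (hogging).

M_B = 303.2 kN·m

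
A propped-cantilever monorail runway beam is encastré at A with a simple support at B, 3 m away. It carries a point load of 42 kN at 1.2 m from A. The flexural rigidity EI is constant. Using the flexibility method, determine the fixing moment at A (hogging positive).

Take the reaction at B as the redundant and release it; the primary structure is a cantilever fixed at A.
Downward deflection at the released point B due to the loads:
  point load 42 at a = 1.2: Pa²(3L − a)/(6EI) = 78.62/EI
Tip deflection under a unit load at B: L³/(3EI) = 9/EI.
Compatibility at B: δ_0 − R_B·δ_{BB} = 0, so R_B = 78.62/9 = 8.736 kN.
Moment equilibrium about A: M_A = Σ(load moments about A) − R_B·L = 50.4 − 8.736×3 = 24.19 kN·m.

M_A = 24.19 kN·m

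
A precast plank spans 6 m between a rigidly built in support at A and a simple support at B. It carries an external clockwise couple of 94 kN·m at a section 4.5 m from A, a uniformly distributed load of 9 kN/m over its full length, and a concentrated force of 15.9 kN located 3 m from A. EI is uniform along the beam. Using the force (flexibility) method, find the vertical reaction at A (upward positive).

Remove the prop at B; the released (primary) structure is a cantilever built in at A.
Free-end deflection of the primary structure under the applied loading (downward +):
  clockwise couple 94 at a = 4.5: M₀a(2L − a)/(2EI) = 1586/EI
  UDL 9: wL⁴/(8EI) = 1458/EI
  point load 15.9 at a = 3: Pa²(3L − a)/(6EI) = 357.8/EI
  δ_0 = 3402/EI
Tip deflection under a unit load at B: L³/(3EI) = 72/EI.
Compatibility at B: δ_0 − R_B·δ_{BB} = 0, so R_B = 3402/72 = 47.25 kN.
Vertical equilibrium: R_A = ΣP − R_B = 69.9 − 47.25 = 22.65 kN.

R_A = 22.65 kN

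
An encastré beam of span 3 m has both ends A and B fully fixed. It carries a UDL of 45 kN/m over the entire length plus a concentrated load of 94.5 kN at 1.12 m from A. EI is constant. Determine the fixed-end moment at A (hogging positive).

Release both end moments; the primary structure is a simply-supported span AB with redundants M_A and M_B.
End rotations of the released simple span under the applied load (×1/EI):
  at A: UDL 45: wL³/(24EI) = 50.62/EI
  at B: UDL 45: wL³/(24EI) = 50.62/EI
  at A: point load 94.5 at a = 1.12: Pab(L + b)/(6LEI) = 53.95/EI
  at B: point load 94.5 at a = 1.12: Pab(L + a)/(6LEI) = 45.54/EI
  θ_A0 = 104.6/EI,  θ_B0 = 96.17/EI
Flexibility coefficients: a unit moment at one end gives L/(3EI) there and L/(6EI) at the far end, so f₁₁ = f₂₂ = 1/EI and f₁₂ = f₂₁ = 0.5/EI.
Compatibility — zero rotation at each built-in end:
  1 M_A + 0.5 M_B = 104.6
  0.5 M_A + 1 M_B = 96.17
Solving the pair gives M_A = 75.31 kN·m and M_B = 58.51 kN·m (hogging).

M_A = 75.31 kN·m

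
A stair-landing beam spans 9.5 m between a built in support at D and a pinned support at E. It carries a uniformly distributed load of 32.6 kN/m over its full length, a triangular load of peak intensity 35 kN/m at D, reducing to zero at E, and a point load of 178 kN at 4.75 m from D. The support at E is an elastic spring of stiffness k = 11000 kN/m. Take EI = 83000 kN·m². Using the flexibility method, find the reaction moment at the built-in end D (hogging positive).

M_D = 945.5 kN·m

Choose R_E as the redundant. The primary structure is the cantilever fixed at D.
Deflection at E on the released cantilever, summing each load's contribution:
  UDL 32.6: wL⁴/(8EI) = 33191/EI
  triangular load, peak 35 at the fixed end: w₀L⁴/(30EI) = 9503/EI
  point load 178 at a = 4.75: Pa²(3L − a)/(6EI) = 15897/EI
  δ_0 = 58591/EI
Tip deflection under a unit load at E: L³/(3EI) = 285.8/EI.
With EI = 83000 kN·m²: δ_0 = 0.70591 m and δ_{EE} = 0.003443 m/kN.
Compatibility — the spring shortens by R_E/k under the reaction it provides: δ_0 − R_E·δ_{EE} = R_E/k. With 1/k = 0.000091 m/kN, R_E = δ_0 / (δ_{EE} + 1/k) = 0.70591 / (0.003443 + 0.000091) = 199.7 kN.
Moment equilibrium about D: M_D = Σ(load moments about D) − R_E·L = 2843 − 199.7×9.5 = 945.5 kN·m.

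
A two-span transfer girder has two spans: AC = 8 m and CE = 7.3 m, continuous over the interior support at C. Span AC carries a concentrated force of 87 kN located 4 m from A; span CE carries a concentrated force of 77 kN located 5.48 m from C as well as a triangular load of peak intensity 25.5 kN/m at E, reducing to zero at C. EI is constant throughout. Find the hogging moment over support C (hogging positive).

Release continuity at C by inserting a hinge; the redundant is the internal moment M_C. The primary structure is two simply-supported spans AC and CE.
End slopes at the hinge C, treating each span as simply supported:
  span AC: point load 87 at a = 4: Pab(L + a)/(6LEI) = 348/EI
  span CE: point load 77 at a = 5.48: Pab(L + b)/(6LEI) = 159.9/EI
  span CE: triangular load, peak 25.5: 7w₀L³/(360EI) = 192.9/EI
  relative rotation θ_0 = (348 + 352.8)/EI = 700.8/EI
A unit hogging moment at C produces rotation L₁/(3EI) + L₂/(3EI) = 5.1/EI.
Slope continuity at C: θ_0 = M_C·5.1/EI, so M_C = 700.8/5.1 = 137.4 kN·m (hogging).

M_C = 137.4 kN·m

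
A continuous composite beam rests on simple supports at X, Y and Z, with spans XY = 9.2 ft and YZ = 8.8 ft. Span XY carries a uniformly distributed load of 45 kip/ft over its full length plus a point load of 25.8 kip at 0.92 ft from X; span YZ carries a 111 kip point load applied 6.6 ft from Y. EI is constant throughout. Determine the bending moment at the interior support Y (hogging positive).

Release continuity at Y by inserting a hinge; the redundant is the internal moment M_Y. The primary structure is two simply-supported spans XY and YZ.
Discontinuity in slope at Y on the released structure — sum the simple-span end rotations:
  span XY: UDL 45: wL³/(24EI) = 1460/EI
  span XY: point load 25.8 at a = 0.92: Pab(L + a)/(6LEI) = 36.03/EI
  span YZ: point load 111 at a = 6.6: Pab(L + b)/(6LEI) = 335.8/EI
  relative rotation θ_0 = (1496 + 335.8)/EI = 1832/EI
A unit hogging moment at Y produces rotation L₁/(3EI) + L₂/(3EI) = 6/EI.
Compatibility: M_Y·(L₁+L₂)/(3EI) = θ_0, giving M_Y = 305.3 kip·ft (hogging).

M_Y = 305.3 kip·ft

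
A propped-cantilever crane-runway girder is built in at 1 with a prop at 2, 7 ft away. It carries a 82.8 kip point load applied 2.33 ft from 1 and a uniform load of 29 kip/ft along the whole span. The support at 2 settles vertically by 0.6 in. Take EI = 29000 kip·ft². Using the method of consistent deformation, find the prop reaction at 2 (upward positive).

Remove the prop at 2; the released (primary) structure is a cantilever built in at 1.
Downward deflection at the released point 2 due to the loads:
  point load 82.8 at a = 2.33: Pa²(3L − a)/(6EI) = 1399/EI
  UDL 29: wL⁴/(8EI) = 8704/EI
  δ_0 = 10102/EI
Tip deflection under a unit load at 2: L³/(3EI) = 114.3/EI.
With EI = 29000 kip·ft²: δ_0 = 0.34836 ft and δ_{22} = 0.003943 ft/kip.
Compatibility — the beam at 2 must follow the support down by 0.05 ft: δ_0 − R_2·δ_{22} = 0.05, so R_2 = (0.34836 − 0.05)/0.003943 = 75.68 kip.

R_2 = 75.68 kip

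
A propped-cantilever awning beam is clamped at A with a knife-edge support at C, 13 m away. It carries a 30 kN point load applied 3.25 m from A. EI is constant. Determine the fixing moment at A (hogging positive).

Choose R_C as the redundant. The primary structure is the cantilever fixed at A.
Free-end deflection of the primary structure under the applied loading (downward +):
  point load 30 at a = 3.25: Pa²(3L − a)/(6EI) = 1888/EI
Flexibility coefficient — unit upward force at C: δ_{CC} = L³/(3EI) = 732.3/EI.
Compatibility at C: δ_0 − R_C·δ_{CC} = 0, so R_C = 1888/732.3 = 2.578 kN.
Moment equilibrium about A: M_A = Σ(load moments about A) − R_C·L = 97.5 − 2.578×13 = 63.98 kN·m.

M_A = 63.98 kN·m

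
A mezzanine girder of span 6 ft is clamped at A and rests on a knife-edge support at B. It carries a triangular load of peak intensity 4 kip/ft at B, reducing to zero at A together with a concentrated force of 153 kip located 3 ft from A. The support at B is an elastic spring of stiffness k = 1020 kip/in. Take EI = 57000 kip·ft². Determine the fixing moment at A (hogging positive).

M_A = 200.4 kip·ft

Release the roller at B. Primary structure: cantilever fixed at A.
Primary-structure tip deflection at B by superposition:
  triangular load, peak 4 at the free end: 11w₀L⁴/(120EI) = 475.2/EI
  point load 153 at a = 3: Pa²(3L − a)/(6EI) = 3442/EI
  δ_0 = 3918/EI
Flexibility coefficient — unit upward force at B: δ_{BB} = L³/(3EI) = 72/EI.
With EI = 57000 kip·ft²: δ_0 = 0.068732 ft and δ_{BB} = 0.001263 ft/kip.
Compatibility — the spring shortens by R_B/k under the reaction it provides: δ_0 − R_B·δ_{BB} = R_B/k. With 1/k = 1/(1020×12) ft/kip = 0.000082 ft/kip, R_B = δ_0 / (δ_{BB} + 1/k) = 0.068732 / (0.001263 + 0.000082) = 51.11 kip.
Moment equilibrium about A: M_A = Σ(load moments about A) − R_B·L = 507 − 51.11×6 = 200.4 kip·ft.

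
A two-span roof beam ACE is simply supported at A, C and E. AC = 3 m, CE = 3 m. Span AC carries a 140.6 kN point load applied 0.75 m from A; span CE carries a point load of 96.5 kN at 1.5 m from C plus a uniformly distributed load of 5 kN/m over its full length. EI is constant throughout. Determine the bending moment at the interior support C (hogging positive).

M_C = 54.67 kN·m

Insert a hinge at C; M_C is the redundant, and each span becomes simply supported.
Discontinuity in slope at C on the released structure — sum the simple-span end rotations:
  span AC: point load 140.6 at a = 0.75: Pab(L + a)/(6LEI) = 49.43/EI
  span CE: point load 96.5 at a = 1.5: Pab(L + b)/(6LEI) = 54.28/EI
  span CE: UDL 5: wL³/(24EI) = 5.625/EI
  relative rotation θ_0 = (49.43 + 59.91)/EI = 109.3/EI
A unit hogging moment at C produces rotation L₁/(3EI) + L₂/(3EI) = 2/EI.
Compatibility: M_C·(L₁+L₂)/(3EI) = θ_0, giving M_C = 54.67 kN·m (hogging).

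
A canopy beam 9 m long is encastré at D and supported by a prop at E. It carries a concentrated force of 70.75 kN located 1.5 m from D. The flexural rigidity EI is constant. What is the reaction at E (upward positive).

Take the reaction at E as the redundant and release it; the primary structure is a cantilever fixed at D.
Deflection at E on the released cantilever, summing each load's contribution:
  point load 70.75 at a = 1.5: Pa²(3L − a)/(6EI) = 676.5/EI
Flexibility coefficient — unit upward force at E: δ_{EE} = L³/(3EI) = 243/EI.
The prop prevents deflection at E: R_E = δ_0/δ_{EE} = 676.5/243 = 2.784 kN.

R_E = 2.784 kN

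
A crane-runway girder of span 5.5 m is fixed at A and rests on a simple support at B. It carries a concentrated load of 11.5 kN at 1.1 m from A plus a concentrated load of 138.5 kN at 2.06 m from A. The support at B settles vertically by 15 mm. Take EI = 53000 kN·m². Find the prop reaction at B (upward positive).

R_B = 11.81 kN

Remove the prop at B; the released (primary) structure is a cantilever built in at A.
Free-end deflection of the primary structure under the applied loading (downward +):
  point load 11.5 at a = 1.1: Pa²(3L − a)/(6EI) = 35.72/EI
  point load 138.5 at a = 2.06: Pa²(3L − a)/(6EI) = 1414/EI
  δ_0 = 1450/EI
Flexibility coefficient — unit upward force at B: δ_{BB} = L³/(3EI) = 55.46/EI.
With EI = 53000 kN·m²: δ_0 = 0.027362 m and δ_{BB} = 0.001046 m/kN.
Compatibility — the beam at B must follow the support down by 0.015 m: δ_0 − R_B·δ_{BB} = 0.015, so R_B = (0.027362 − 0.015)/0.001046 = 11.81 kN.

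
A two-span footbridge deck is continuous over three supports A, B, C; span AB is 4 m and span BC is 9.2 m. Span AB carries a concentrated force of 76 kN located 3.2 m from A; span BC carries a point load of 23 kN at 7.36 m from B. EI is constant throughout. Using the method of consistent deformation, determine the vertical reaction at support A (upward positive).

R_A = 8.344 kN

Take M_B as the redundant. Released structure: two simple spans AB and BC with a hinge at B.
Discontinuity in slope at B on the released structure — sum the simple-span end rotations:
  span AB: point load 76 at a = 3.2: Pab(L + a)/(6LEI) = 58.37/EI
  span BC: point load 23 at a = 7.36: Pab(L + b)/(6LEI) = 62.3/EI
  relative rotation θ_0 = (58.37 + 62.3)/EI = 120.7/EI
A unit hogging moment at B produces rotation L₁/(3EI) + L₂/(3EI) = 4.4/EI.
Compatibility: M_B·(L₁+L₂)/(3EI) = θ_0, giving M_B = 27.42 kN·m (hogging).
Span AB, ΣM about A with M_B applied at B: R_B^{AB}·4 = 243.2 + 27.42, so R_B^{AB} = 67.66 kN and R_A = 76 − 67.66 = 8.344 kN.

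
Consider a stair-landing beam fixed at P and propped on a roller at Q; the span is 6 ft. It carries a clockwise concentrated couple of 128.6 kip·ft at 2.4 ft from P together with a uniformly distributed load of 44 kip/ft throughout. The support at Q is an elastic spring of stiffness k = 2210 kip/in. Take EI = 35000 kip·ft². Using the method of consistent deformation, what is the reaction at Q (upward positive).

R_Q = 117.4 kip

Take the reaction at Q as the redundant and release it; the primary structure is a cantilever fixed at P.
Downward deflection at the released point Q due to the loads:
  clockwise couple 128.6 at a = 2.4: M₀a(2L − a)/(2EI) = 1481/EI
  UDL 44: wL⁴/(8EI) = 7128/EI
  δ_0 = 8609/EI
Flexibility coefficient — unit upward force at Q: δ_{QQ} = L³/(3EI) = 72/EI.
With EI = 35000 kip·ft²: δ_0 = 0.24598 ft and δ_{QQ} = 0.002057 ft/kip.
Compatibility — the spring shortens by R_Q/k under the reaction it provides: δ_0 − R_Q·δ_{QQ} = R_Q/k. With 1/k = 1/(2210×12) ft/kip = 0.000038 ft/kip, R_Q = δ_0 / (δ_{QQ} + 1/k) = 0.24598 / (0.002057 + 0.000038) = 117.4 kip.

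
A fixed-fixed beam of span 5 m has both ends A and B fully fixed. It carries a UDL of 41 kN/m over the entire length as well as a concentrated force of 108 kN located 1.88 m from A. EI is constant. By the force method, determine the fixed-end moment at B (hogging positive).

Release both end moments; the primary structure is a simply-supported span AB with redundants M_A and M_B.
On the primary (simply-supported) span, the end slopes from the loading are:
  at A: UDL 41: wL³/(24EI) = 213.5/EI
  at B: UDL 41: wL³/(24EI) = 213.5/EI
  at A: point load 108 at a = 1.88: Pab(L + b)/(6LEI) = 171.5/EI
  at B: point load 108 at a = 1.88: Pab(L + a)/(6LEI) = 145.3/EI
  θ_A0 = 385/EI,  θ_B0 = 358.8/EI
Flexibility coefficients: a unit moment at one end gives L/(3EI) there and L/(6EI) at the far end, so f₁₁ = f₂₂ = 1.667/EI and f₁₂ = f₂₁ = 0.8333/EI.
Compatibility — zero rotation at each built-in end:
  1.667 M_A + 0.8333 M_B = 385
  0.8333 M_A + 1.667 M_B = 358.8
Solving the pair gives M_A = 164.5 kN·m and M_B = 133.1 kN·m (hogging).

M_B = 133.1 kN·m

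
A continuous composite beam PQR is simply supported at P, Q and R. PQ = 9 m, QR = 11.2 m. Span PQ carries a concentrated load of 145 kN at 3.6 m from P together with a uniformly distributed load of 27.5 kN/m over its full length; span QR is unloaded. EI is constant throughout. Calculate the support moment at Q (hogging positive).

M_Q = 221.7 kN·m

Release continuity at Q by inserting a hinge; the redundant is the internal moment M_Q. The primary structure is two simply-supported spans PQ and QR.
Discontinuity in slope at Q on the released structure — sum the simple-span end rotations:
  span PQ: point load 145 at a = 3.6: Pab(L + a)/(6LEI) = 657.7/EI
  span PQ: UDL 27.5: wL³/(24EI) = 835.3/EI
  relative rotation θ_0 = (1493 + 0)/EI = 1493/EI
A unit hogging moment at Q produces rotation L₁/(3EI) + L₂/(3EI) = 6.733/EI.
Compatibility: M_Q·(L₁+L₂)/(3EI) = θ_0, giving M_Q = 221.7 kN·m (hogging).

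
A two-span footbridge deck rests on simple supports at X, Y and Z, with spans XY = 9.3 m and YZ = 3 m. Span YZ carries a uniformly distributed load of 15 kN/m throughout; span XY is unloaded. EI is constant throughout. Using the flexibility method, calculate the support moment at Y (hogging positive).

Take M_Y as the redundant. Released structure: two simple spans XY and YZ with a hinge at Y.
Discontinuity in slope at Y on the released structure — sum the simple-span end rotations:
  span YZ: UDL 15: wL³/(24EI) = 16.88/EI
  relative rotation θ_0 = (0 + 16.88)/EI = 16.88/EI
A unit hogging moment at Y produces rotation L₁/(3EI) + L₂/(3EI) = 4.1/EI.
Slope continuity at Y: θ_0 = M_Y·4.1/EI, so M_Y = 16.88/4.1 = 4.116 kN·m (hogging).

M_Y = 4.116 kN·m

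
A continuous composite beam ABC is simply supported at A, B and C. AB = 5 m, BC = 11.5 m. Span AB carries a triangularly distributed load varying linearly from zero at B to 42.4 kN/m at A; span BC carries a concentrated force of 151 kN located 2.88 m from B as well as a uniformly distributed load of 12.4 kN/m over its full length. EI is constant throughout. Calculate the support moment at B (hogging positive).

M_B = 360.4 kN·m

Insert a hinge at B; M_B is the redundant, and each span becomes simply supported.
Rotations at B on the released spans (each span's end-slope, ×1/EI):
  span AB: triangular load, peak 42.4: 7w₀L³/(360EI) = 103.1/EI
  span BC: point load 151 at a = 2.88: Pab(L + b)/(6LEI) = 1093/EI
  span BC: UDL 12.4: wL³/(24EI) = 785.8/EI
  relative rotation θ_0 = (103.1 + 1879)/EI = 1982/EI
A unit hogging moment at B produces rotation L₁/(3EI) + L₂/(3EI) = 5.5/EI.
Slope continuity at B: θ_0 = M_B·5.5/EI, so M_B = 1982/5.5 = 360.4 kN·m (hogging).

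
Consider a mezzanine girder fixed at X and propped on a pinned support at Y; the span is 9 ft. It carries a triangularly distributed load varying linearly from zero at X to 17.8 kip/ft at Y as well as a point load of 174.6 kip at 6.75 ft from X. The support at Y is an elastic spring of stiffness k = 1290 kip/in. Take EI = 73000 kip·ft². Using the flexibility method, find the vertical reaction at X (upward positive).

R_X = 103.1 kip

Choose R_Y as the redundant. The primary structure is the cantilever fixed at X.
Downward deflection at the released point Y due to the loads:
  triangular load, peak 17.8 at the free end: 11w₀L⁴/(120EI) = 10705/EI
  point load 174.6 at a = 6.75: Pa²(3L − a)/(6EI) = 26849/EI
  δ_0 = 37554/EI
Tip deflection under a unit load at Y: L³/(3EI) = 243/EI.
With EI = 73000 kip·ft²: δ_0 = 0.51444 ft and δ_{YY} = 0.003329 ft/kip.
Compatibility — the spring shortens by R_Y/k under the reaction it provides: δ_0 − R_Y·δ_{YY} = R_Y/k. With 1/k = 1/(1290×12) ft/kip = 0.000065 ft/kip, R_Y = δ_0 / (δ_{YY} + 1/k) = 0.51444 / (0.003329 + 0.000065) = 151.6 kip.
Vertical equilibrium: R_X = ΣP − R_Y = 254.7 − 151.6 = 103.1 kip.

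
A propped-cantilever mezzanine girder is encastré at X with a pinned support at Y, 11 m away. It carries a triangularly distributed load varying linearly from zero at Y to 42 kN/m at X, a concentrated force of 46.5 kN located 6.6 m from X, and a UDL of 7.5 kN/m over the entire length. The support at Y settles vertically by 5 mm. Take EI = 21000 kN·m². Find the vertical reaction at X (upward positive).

Release the roller at Y. Primary structure: cantilever fixed at X.
Downward deflection at the released point Y due to the loads:
  triangular load, peak 42 at the fixed end: w₀L⁴/(30EI) = 20497/EI
  point load 46.5 at a = 6.6: Pa²(3L − a)/(6EI) = 8912/EI
  UDL 7.5: wL⁴/(8EI) = 13726/EI
  δ_0 = 43136/EI
Tip deflection under a unit load at Y: L³/(3EI) = 443.7/EI.
With EI = 21000 kN·m²: δ_0 = 2.0541 m and δ_{YY} = 0.021127 m/kN.
Compatibility — the beam at Y must follow the support down by 0.005 m: δ_0 − R_Y·δ_{YY} = 0.005, so R_Y = (2.0541 − 0.005)/0.021127 = 96.99 kN.
Vertical equilibrium: R_X = ΣP − R_Y = 360 − 96.99 = 263 kN.

R_X = 263 kN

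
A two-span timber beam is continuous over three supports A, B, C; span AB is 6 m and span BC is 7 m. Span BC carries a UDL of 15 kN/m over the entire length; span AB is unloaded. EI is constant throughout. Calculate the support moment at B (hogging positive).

M_B = 49.47 kN·m

Release continuity at B by inserting a hinge; the redundant is the internal moment M_B. The primary structure is two simply-supported spans AB and BC.
Discontinuity in slope at B on the released structure — sum the simple-span end rotations:
  span BC: UDL 15: wL³/(24EI) = 214.4/EI
  relative rotation θ_0 = (0 + 214.4)/EI = 214.4/EI
A unit hogging moment at B produces rotation L₁/(3EI) + L₂/(3EI) = 4.333/EI.
Slope continuity at B: θ_0 = M_B·4.333/EI, so M_B = 214.4/4.333 = 49.47 kN·m (hogging).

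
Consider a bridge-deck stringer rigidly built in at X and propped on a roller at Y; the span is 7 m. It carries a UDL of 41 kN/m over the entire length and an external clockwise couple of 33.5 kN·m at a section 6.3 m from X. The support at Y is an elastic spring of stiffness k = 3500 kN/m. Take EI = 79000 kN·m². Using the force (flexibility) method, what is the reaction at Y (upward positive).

Remove the prop at Y; the released (primary) structure is a cantilever built in at X.
Free-end deflection of the primary structure under the applied loading (downward +):
  UDL 41: wL⁴/(8EI) = 12305/EI
  clockwise couple 33.5 at a = 6.3: M₀a(2L − a)/(2EI) = 812.5/EI
  δ_0 = 13118/EI
Tip deflection under a unit load at Y: L³/(3EI) = 114.3/EI.
With EI = 79000 kN·m²: δ_0 = 0.16605 m and δ_{YY} = 0.001447 m/kN.
Compatibility — the spring shortens by R_Y/k under the reaction it provides: δ_0 − R_Y·δ_{YY} = R_Y/k. With 1/k = 0.000286 m/kN, R_Y = δ_0 / (δ_{YY} + 1/k) = 0.16605 / (0.001447 + 0.000286) = 95.82 kN.

R_Y = 95.82 kN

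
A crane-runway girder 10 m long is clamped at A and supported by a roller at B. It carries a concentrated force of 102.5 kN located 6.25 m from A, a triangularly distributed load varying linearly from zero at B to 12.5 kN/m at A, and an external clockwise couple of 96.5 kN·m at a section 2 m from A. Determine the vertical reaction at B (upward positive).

Take the reaction at B as the redundant and release it; the primary structure is a cantilever fixed at A.
Primary-structure tip deflection at B by superposition:
  point load 102.5 at a = 6.25: Pa²(3L − a)/(6EI) = 15849/EI
  triangular load, peak 12.5 at the fixed end: w₀L⁴/(30EI) = 4167/EI
  clockwise couple 96.5 at a = 2: M₀a(2L − a)/(2EI) = 1737/EI
  δ_0 = 21752/EI
Flexibility coefficient — unit upward force at B: δ_{BB} = L³/(3EI) = 333.3/EI.
The prop prevents deflection at B: R_B = δ_0/δ_{BB} = 21752/333.3 = 65.26 kN.

R_B = 65.26 kN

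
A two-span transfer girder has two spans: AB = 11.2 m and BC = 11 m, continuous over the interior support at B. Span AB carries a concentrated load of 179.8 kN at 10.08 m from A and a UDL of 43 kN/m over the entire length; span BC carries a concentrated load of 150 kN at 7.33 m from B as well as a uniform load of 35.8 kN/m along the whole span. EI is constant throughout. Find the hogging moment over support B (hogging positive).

M_B = 816.5 kN·m

Release continuity at B by inserting a hinge; the redundant is the internal moment M_B. The primary structure is two simply-supported spans AB and BC.
End slopes at the hinge B, treating each span as simply supported:
  span AB: point load 179.8 at a = 10.08: Pab(L + a)/(6LEI) = 642.8/EI
  span AB: UDL 43: wL³/(24EI) = 2517/EI
  span BC: point load 150 at a = 7.33: Pab(L + b)/(6LEI) = 896.9/EI
  span BC: UDL 35.8: wL³/(24EI) = 1985/EI
  relative rotation θ_0 = (3160 + 2882)/EI = 6042/EI
A unit hogging moment at B produces rotation L₁/(3EI) + L₂/(3EI) = 7.4/EI.
Slope continuity at B: θ_0 = M_B·7.4/EI, so M_B = 6042/7.4 = 816.5 kN·m (hogging).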